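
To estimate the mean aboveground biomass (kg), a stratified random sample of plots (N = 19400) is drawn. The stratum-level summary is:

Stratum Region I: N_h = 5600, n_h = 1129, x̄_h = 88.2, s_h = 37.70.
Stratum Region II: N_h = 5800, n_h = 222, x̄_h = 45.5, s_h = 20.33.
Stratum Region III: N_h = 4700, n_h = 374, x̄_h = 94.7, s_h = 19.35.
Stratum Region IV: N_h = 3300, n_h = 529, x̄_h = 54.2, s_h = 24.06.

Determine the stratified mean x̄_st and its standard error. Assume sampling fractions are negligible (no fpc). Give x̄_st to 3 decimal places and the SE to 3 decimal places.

x̄_st ≈ 71.225, SE ≈ 0.601

x̄_st = Σ W_h x̄_h = (5600·88.2 + 5800·45.5 + 4700·94.7 + 3300·54.2)/19400 = 71.22526
V̂(x̄_st) = Σ W_h² s_h²/n_h, with W_h = N_h/N and N = 19400:
  stratum Region I: (5600/19400)²·37.70²/1129 = 0.104897
  stratum Region II: (5800/19400)²·20.33²/222 = 0.166408
  stratum Region III: (4700/19400)²·19.35²/374 = 0.0587601
  stratum Region IV: (3300/19400)²·24.06²/529 = 0.0316636
V̂(x̄_st) = 0.361728
SE(x̄_st) = √0.361728 = 0.601439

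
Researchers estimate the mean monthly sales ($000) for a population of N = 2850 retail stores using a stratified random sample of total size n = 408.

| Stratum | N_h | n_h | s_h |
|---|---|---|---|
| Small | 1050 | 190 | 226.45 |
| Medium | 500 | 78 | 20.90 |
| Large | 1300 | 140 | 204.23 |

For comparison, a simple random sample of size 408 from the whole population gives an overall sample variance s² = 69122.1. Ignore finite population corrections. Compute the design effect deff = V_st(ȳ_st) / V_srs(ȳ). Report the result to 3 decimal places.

deff ≈ 0.583

V̂(ȳ_st) = Σ W_h² s_h²/n_h, with W_h = N_h/N and N = 2850:
  stratum Small: (1050/2850)²·226.45²/190 = 36.6336
  stratum Medium: (500/2850)²·20.90²/78 = 0.172365
  stratum Large: (1300/2850)²·204.23²/140 = 61.9881
V_st = 98.794
V_srs = s²/n = 69122.1/408 = 169.417
deff = V_st / V_srs = 98.794/169.417 = 0.5831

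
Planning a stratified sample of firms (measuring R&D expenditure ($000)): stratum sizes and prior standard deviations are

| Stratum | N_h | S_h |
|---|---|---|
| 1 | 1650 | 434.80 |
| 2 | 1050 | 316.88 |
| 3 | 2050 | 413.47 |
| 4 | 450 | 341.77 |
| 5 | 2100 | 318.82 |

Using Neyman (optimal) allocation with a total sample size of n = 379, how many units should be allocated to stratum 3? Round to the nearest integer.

Neyman allocation: n_h = n · N_h S_h / Σ N_i S_i, with n = 379.
  stratum 1: N_h·S_h = 1650·434.80 = 717420.00
  stratum 2: N_h·S_h = 1050·316.88 = 332724.00
  stratum 3: N_h·S_h = 2050·413.47 = 847613.50
  stratum 4: N_h·S_h = 450·341.77 = 153796.50
  stratum 5: N_h·S_h = 2100·318.82 = 669522.00
Σ N_h S_h = 2721076.00
n for stratum 3 = 379·847613.50/2721076.00 = 118.058 → 118

118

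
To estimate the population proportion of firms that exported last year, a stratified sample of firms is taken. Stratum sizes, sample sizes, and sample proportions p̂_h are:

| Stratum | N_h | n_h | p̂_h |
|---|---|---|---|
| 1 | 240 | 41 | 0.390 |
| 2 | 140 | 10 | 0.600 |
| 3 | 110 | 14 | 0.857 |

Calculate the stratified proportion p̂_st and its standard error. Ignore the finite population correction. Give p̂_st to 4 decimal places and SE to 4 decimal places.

N = 490; stratum weights W_h = N_h/N.
p̂_st = Σ W_h p̂_h = (240·0.390 + 140·0.600 + 110·0.857)/490 = 0.55484
V̂(p̂_st) = Σ W_h² p̂_h(1−p̂_h)/(n_h−1):
  stratum 1: (240/490)²·0.390·0.610/40 = 0.00142681
  stratum 2: (140/490)²·0.600·0.400/9 = 0.00217687
  stratum 3: (110/490)²·0.857·0.143/13 = 0.00047508
V̂(p̂_st) = 0.00407876; SE = √V̂ = 0.0638651

p̂_st ≈ 0.5548, SE ≈ 0.0639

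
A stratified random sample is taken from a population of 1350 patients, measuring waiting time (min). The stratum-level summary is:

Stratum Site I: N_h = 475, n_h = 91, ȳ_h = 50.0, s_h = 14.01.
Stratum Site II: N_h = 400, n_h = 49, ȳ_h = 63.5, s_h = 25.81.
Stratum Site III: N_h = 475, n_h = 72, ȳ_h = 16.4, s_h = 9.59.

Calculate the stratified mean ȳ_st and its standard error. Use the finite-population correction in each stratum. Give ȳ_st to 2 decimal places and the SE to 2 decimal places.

ȳ_st = Σ W_h ȳ_h = (475·50.0 + 400·63.5 + 475·16.4)/1350 = 42.17778
V̂(ȳ_st) = Σ W_h² (1 − n_h/N_h) s_h²/n_h, with W_h = N_h/N and N = 1350:
  stratum Site I: (475/1350)²·(1 − 91/475)·14.01²/91 = 0.21587
  stratum Site II: (400/1350)²·(1 − 49/400)·25.81²/49 = 1.04732
  stratum Site III: (475/1350)²·(1 − 72/475)·9.59²/72 = 0.134164
V̂(ȳ_st) = 1.39735
SE(ȳ_st) = √1.39735 = 1.1821

ȳ_st ≈ 42.18, SE ≈ 1.18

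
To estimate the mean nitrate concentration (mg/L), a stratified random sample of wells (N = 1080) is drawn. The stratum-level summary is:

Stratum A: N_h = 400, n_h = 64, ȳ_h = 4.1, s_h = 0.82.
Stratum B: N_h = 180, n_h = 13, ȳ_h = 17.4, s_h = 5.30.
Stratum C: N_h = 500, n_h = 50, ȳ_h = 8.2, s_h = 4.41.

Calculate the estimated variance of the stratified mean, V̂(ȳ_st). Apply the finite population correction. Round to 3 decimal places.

V̂(ȳ_st) ≈ 0.132

V̂(ȳ_st) = Σ W_h² (1 − n_h/N_h) s_h²/n_h, with W_h = N_h/N and N = 1080:
  stratum A: (400/1080)²·(1 − 64/400)·0.82²/64 = 0.0012106
  stratum B: (180/1080)²·(1 − 13/180)·5.30²/13 = 0.0556865
  stratum C: (500/1080)²·(1 − 50/500)·4.41²/50 = 0.0750313
V̂(ȳ_st) = 0.131928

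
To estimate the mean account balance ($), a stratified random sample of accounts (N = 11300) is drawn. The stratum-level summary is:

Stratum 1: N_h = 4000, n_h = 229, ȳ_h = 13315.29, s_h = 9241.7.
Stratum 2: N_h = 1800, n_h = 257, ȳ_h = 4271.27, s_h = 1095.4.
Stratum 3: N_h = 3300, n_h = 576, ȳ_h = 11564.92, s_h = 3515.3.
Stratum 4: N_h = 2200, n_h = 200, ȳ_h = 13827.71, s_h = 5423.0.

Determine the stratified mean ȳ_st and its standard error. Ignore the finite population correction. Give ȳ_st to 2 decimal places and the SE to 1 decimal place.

ȳ_st ≈ 11463.24, SE ≈ 232.9

ȳ_st = Σ W_h ȳ_h = (4000·13315.29 + 1800·4271.27 + 3300·11564.92 + 2200·13827.71)/11300 = 11463.24283
V̂(ȳ_st) = Σ W_h² s_h²/n_h, with W_h = N_h/N and N = 11300:
  stratum 1: (4000/11300)²·9241.7²/229 = 46733.8
  stratum 2: (1800/11300)²·1095.4²/257 = 118.468
  stratum 3: (3300/11300)²·3515.3²/576 = 1829.67
  stratum 4: (2200/11300)²·5423.0²/200 = 5573.62
V̂(ȳ_st) = 54255.6
SE(ȳ_st) = √54255.6 = 232.928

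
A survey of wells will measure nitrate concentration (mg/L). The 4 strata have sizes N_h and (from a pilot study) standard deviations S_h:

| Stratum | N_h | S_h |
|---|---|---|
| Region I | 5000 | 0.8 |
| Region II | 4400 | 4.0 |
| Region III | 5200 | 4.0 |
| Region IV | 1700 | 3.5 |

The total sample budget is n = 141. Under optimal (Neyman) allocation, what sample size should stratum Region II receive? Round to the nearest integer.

Neyman allocation: n_h = n · N_h S_h / Σ N_i S_i, with n = 141.
  stratum Region I: N_h·S_h = 5000·0.8 = 4000.00
  stratum Region II: N_h·S_h = 4400·4.0 = 17600.00
  stratum Region III: N_h·S_h = 5200·4.0 = 20800.00
  stratum Region IV: N_h·S_h = 1700·3.5 = 5950.00
Σ N_h S_h = 48350.00
n for stratum Region II = 141·17600.00/48350.00 = 51.326 → 51

51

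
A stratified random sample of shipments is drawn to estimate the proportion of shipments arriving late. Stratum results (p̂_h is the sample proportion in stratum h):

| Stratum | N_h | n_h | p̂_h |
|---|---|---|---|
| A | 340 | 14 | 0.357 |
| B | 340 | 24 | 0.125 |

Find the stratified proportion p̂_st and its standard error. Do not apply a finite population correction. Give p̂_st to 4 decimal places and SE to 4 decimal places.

N = 680; stratum weights W_h = N_h/N.
p̂_st = Σ W_h p̂_h = (340·0.357 + 340·0.125)/680 = 0.24100
V̂(p̂_st) = Σ W_h² p̂_h(1−p̂_h)/(n_h−1):
  stratum A: (340/680)²·0.357·0.643/13 = 0.00441444
  stratum B: (340/680)²·0.125·0.875/23 = 0.00118886
V̂(p̂_st) = 0.0056033; SE = √V̂ = 0.0748552

p̂_st ≈ 0.2410, SE ≈ 0.0749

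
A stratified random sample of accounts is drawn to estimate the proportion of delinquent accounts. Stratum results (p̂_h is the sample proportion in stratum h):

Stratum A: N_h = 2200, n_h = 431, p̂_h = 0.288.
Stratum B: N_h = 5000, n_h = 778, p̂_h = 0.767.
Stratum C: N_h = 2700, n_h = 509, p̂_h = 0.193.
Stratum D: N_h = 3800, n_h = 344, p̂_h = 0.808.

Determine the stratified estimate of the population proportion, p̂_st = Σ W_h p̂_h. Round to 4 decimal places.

p̂_st ≈ 0.5883

N = 13700; stratum weights W_h = N_h/N.
p̂_st = Σ W_h p̂_h = (2200·0.288 + 5000·0.767 + 2700·0.193 + 3800·0.808)/13700 = 0.58833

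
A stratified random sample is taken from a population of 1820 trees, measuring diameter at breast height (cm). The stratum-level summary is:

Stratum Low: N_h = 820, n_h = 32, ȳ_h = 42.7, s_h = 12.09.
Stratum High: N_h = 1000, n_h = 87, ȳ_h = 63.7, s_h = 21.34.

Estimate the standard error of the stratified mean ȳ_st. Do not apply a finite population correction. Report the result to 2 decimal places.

SE(ȳ_st) ≈ 1.58

V̂(ȳ_st) = Σ W_h² s_h²/n_h, with W_h = N_h/N and N = 1820:
  stratum Low: (820/1820)²·12.09²/32 = 0.92723
  stratum High: (1000/1820)²·21.34²/87 = 1.58025
V̂(ȳ_st) = 2.50748
SE(ȳ_st) = √2.50748 = 1.5835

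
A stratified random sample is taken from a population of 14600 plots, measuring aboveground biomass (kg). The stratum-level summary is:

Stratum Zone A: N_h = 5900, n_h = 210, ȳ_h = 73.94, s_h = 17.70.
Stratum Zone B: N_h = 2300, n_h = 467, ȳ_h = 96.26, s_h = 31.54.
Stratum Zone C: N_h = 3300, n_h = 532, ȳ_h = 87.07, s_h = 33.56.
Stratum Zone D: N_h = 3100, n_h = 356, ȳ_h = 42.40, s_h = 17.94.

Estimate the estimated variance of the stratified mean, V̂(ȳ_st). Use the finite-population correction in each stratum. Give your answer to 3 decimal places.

V̂(ȳ_st) ≈ 0.404

V̂(ȳ_st) = Σ W_h² (1 − n_h/N_h) s_h²/n_h, with W_h = N_h/N and N = 14600:
  stratum Zone A: (5900/14600)²·(1 − 210/5900)·17.70²/210 = 0.234956
  stratum Zone B: (2300/14600)²·(1 − 467/2300)·31.54²/467 = 0.04213
  stratum Zone C: (3300/14600)²·(1 − 532/3300)·33.56²/532 = 0.0907207
  stratum Zone D: (3100/14600)²·(1 − 356/3100)·17.94²/356 = 0.0360774
V̂(ȳ_st) = 0.403884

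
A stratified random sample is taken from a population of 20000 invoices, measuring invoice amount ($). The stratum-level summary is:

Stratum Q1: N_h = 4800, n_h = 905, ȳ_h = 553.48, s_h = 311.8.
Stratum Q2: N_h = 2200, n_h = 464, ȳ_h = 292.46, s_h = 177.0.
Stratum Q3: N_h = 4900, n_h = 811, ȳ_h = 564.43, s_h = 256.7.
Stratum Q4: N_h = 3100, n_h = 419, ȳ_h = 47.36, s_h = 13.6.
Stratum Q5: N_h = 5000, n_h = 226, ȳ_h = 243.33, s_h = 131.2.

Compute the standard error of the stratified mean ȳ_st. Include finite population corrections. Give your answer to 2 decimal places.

V̂(ȳ_st) = Σ W_h² (1 − n_h/N_h) s_h²/n_h, with W_h = N_h/N and N = 20000:
  stratum Q1: (4800/20000)²·(1 − 905/4800)·311.8²/905 = 5.02102
  stratum Q2: (2200/20000)²·(1 − 464/2200)·177.0²/464 = 0.644675
  stratum Q3: (4900/20000)²·(1 − 811/4900)·256.7²/811 = 4.0699
  stratum Q4: (3100/20000)²·(1 − 419/3100)·13.6²/419 = 0.00917196
  stratum Q5: (5000/20000)²·(1 − 226/5000)·131.2²/226 = 4.54519
V̂(ȳ_st) = 14.29
SE(ȳ_st) = √14.29 = 3.78021

SE(ȳ_st) ≈ 3.78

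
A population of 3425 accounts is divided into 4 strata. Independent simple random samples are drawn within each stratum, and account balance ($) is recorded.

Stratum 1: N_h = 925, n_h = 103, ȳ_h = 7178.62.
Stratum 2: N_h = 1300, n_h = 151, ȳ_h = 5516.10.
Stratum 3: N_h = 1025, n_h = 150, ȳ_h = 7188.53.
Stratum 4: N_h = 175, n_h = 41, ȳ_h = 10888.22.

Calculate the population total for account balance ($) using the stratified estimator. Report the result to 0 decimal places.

τ̂_st ≈ 23084835

τ̂_st = Σ N_h ȳ_h = 925·7178.62 + 1300·5516.10 + 1025·7188.53 + 175·10888.22 = 23084835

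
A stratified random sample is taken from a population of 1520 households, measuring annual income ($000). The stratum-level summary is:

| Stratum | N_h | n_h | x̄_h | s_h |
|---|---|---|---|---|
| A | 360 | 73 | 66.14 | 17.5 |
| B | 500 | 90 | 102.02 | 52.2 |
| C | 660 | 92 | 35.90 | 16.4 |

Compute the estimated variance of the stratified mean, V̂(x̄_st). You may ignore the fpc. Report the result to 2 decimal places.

V̂(x̄_st) = Σ W_h² s_h²/n_h, with W_h = N_h/N and N = 1520:
  stratum A: (360/1520)²·17.5²/73 = 0.235327
  stratum B: (500/1520)²·52.2²/90 = 3.27606
  stratum C: (660/1520)²·16.4²/92 = 0.551189
V̂(x̄_st) = 4.06257

V̂(x̄_st) ≈ 4.06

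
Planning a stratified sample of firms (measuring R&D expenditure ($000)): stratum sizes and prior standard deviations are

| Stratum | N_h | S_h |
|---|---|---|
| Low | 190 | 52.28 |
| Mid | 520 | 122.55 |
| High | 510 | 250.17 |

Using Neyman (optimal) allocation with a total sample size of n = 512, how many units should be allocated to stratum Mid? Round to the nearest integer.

Neyman allocation: n_h = n · N_h S_h / Σ N_i S_i, with n = 512.
  stratum Low: N_h·S_h = 190·52.28 = 9933.20
  stratum Mid: N_h·S_h = 520·122.55 = 63726.00
  stratum High: N_h·S_h = 510·250.17 = 127586.70
Σ N_h S_h = 201245.90
n for stratum Mid = 512·63726.00/201245.90 = 162.129 → 162

162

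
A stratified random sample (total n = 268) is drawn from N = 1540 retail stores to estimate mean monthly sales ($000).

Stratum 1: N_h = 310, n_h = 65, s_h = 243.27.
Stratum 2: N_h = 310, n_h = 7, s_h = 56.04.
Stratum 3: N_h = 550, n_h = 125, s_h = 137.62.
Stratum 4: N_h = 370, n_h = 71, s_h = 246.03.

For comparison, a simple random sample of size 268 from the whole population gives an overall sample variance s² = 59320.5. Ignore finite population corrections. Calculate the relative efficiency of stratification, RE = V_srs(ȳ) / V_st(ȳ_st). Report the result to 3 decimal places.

RE ≈ 1.791

V̂(ȳ_st) = Σ W_h² s_h²/n_h, with W_h = N_h/N and N = 1540:
  stratum 1: (310/1540)²·243.27²/65 = 36.8931
  stratum 2: (310/1540)²·56.04²/7 = 18.1794
  stratum 3: (550/1540)²·137.62²/125 = 19.3258
  stratum 4: (370/1540)²·246.03²/71 = 49.213
V_st = 123.611
V_srs = s²/n = 59320.5/268 = 221.345
Relative efficiency = V_srs / V_st = 221.345/123.611 = 1.7907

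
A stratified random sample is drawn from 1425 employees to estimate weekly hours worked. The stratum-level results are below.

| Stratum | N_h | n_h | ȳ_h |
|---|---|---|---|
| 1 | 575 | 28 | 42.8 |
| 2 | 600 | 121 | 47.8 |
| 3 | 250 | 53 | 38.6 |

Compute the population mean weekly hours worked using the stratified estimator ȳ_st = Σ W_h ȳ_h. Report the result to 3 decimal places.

ȳ_st ≈ 44.168

N = Σ N_h = 1425. Stratum weights W_h = N_h/N.
ȳ_st = (575·42.8 + 600·47.8 + 250·38.6) / 1425 = 44.16842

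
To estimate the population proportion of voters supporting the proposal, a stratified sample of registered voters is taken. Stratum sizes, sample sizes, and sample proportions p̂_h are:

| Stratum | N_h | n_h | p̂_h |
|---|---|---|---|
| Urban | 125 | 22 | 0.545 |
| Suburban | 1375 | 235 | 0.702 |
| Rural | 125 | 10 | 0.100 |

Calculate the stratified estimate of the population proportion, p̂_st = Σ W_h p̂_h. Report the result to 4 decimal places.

p̂_st ≈ 0.6436

N = 1625; stratum weights W_h = N_h/N.
p̂_st = Σ W_h p̂_h = (125·0.545 + 1375·0.702 + 125·0.100)/1625 = 0.64362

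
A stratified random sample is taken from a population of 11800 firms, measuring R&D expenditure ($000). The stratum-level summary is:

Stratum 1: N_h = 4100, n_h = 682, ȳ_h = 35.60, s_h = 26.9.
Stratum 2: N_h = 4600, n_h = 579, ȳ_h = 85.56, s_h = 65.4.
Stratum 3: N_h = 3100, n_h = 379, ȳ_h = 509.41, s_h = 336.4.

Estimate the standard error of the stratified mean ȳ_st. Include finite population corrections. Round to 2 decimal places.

SE(ȳ_st) ≈ 4.38

V̂(ȳ_st) = Σ W_h² (1 − n_h/N_h) s_h²/n_h, with W_h = N_h/N and N = 11800:
  stratum 1: (4100/11800)²·(1 − 682/4100)·26.9²/682 = 0.106785
  stratum 2: (4600/11800)²·(1 − 579/4600)·65.4²/579 = 0.981307
  stratum 3: (3100/11800)²·(1 − 379/3100)·336.4²/379 = 18.0884
V̂(ȳ_st) = 19.1764
SE(ȳ_st) = √19.1764 = 4.37909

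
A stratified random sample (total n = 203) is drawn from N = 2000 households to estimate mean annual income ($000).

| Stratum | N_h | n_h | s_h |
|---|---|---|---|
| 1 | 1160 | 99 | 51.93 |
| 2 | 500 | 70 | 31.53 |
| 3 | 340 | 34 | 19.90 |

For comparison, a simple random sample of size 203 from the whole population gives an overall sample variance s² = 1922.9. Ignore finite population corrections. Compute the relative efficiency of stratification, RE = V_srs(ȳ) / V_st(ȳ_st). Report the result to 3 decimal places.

V̂(ȳ_st) = Σ W_h² s_h²/n_h, with W_h = N_h/N and N = 2000:
  stratum 1: (1160/2000)²·51.93²/99 = 9.16342
  stratum 2: (500/2000)²·31.53²/70 = 0.887626
  stratum 3: (340/2000)²·19.90²/34 = 0.336609
V_st = 10.3877
V_srs = s²/n = 1922.9/203 = 9.47241
Relative efficiency = V_srs / V_st = 9.47241/10.3877 = 0.9119

RE ≈ 0.912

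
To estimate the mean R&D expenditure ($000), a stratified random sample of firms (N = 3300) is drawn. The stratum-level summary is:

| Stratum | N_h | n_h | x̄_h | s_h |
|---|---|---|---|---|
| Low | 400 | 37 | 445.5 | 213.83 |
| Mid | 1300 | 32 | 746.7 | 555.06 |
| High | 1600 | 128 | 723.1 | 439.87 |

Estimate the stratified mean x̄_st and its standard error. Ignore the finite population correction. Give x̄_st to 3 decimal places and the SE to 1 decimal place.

x̄_st = Σ W_h x̄_h = (400·445.5 + 1300·746.7 + 1600·723.1)/3300 = 698.74848
V̂(x̄_st) = Σ W_h² s_h²/n_h, with W_h = N_h/N and N = 3300:
  stratum Low: (400/3300)²·213.83²/37 = 18.1563
  stratum Mid: (1300/3300)²·555.06²/32 = 1494.13
  stratum High: (1600/3300)²·439.87²/128 = 355.345
V̂(x̄_st) = 1867.63
SE(x̄_st) = √1867.63 = 43.2161

x̄_st ≈ 698.748, SE ≈ 43.2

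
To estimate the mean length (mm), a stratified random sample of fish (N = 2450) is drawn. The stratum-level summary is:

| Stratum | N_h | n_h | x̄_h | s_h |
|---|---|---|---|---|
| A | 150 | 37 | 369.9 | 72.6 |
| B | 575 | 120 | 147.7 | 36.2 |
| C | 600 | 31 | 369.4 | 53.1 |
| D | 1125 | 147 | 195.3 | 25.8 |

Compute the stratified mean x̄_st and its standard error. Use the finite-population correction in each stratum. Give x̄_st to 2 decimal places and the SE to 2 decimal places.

x̄_st = Σ W_h x̄_h = (150·369.9 + 575·147.7 + 600·369.4 + 1125·195.3)/2450 = 237.45510
V̂(x̄_st) = Σ W_h² (1 − n_h/N_h) s_h²/n_h, with W_h = N_h/N and N = 2450:
  stratum A: (150/2450)²·(1 − 37/150)·72.6²/37 = 0.402262
  stratum B: (575/2450)²·(1 − 120/575)·36.2²/120 = 0.475974
  stratum C: (600/2450)²·(1 − 31/600)·53.1²/31 = 5.17319
  stratum D: (1125/2450)²·(1 − 147/1125)·25.8²/147 = 0.830006
V̂(x̄_st) = 6.88144
SE(x̄_st) = √6.88144 = 2.62325

x̄_st ≈ 237.46, SE ≈ 2.62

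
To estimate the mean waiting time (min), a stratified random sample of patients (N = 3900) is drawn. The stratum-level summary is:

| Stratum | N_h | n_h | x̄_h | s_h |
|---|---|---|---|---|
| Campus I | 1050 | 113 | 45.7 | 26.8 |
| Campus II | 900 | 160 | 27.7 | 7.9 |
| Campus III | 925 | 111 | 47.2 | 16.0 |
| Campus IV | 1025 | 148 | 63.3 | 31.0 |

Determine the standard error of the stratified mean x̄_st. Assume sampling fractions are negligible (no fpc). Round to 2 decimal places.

V̂(x̄_st) = Σ W_h² s_h²/n_h, with W_h = N_h/N and N = 3900:
  stratum Campus I: (1050/3900)²·26.8²/113 = 0.460724
  stratum Campus II: (900/3900)²·7.9²/160 = 0.0207726
  stratum Campus III: (925/3900)²·16.0²/111 = 0.129739
  stratum Campus IV: (1025/3900)²·31.0²/148 = 0.448518
V̂(x̄_st) = 1.05975
SE(x̄_st) = √1.05975 = 1.02944

SE(x̄_st) ≈ 1.03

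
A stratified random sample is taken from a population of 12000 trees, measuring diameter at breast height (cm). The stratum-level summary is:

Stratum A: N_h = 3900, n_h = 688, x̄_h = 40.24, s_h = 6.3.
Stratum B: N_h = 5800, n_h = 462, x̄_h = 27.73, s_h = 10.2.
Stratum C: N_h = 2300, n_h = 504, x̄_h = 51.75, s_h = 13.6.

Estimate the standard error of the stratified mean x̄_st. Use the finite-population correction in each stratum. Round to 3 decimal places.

SE(x̄_st) ≈ 0.253

V̂(x̄_st) = Σ W_h² (1 − n_h/N_h) s_h²/n_h, with W_h = N_h/N and N = 12000:
  stratum A: (3900/12000)²·(1 − 688/3900)·6.3²/688 = 0.00501846
  stratum B: (5800/12000)²·(1 − 462/5800)·10.2²/462 = 0.0484175
  stratum C: (2300/12000)²·(1 − 504/2300)·13.6²/504 = 0.0105273
V̂(x̄_st) = 0.0639633
SE(x̄_st) = √0.0639633 = 0.25291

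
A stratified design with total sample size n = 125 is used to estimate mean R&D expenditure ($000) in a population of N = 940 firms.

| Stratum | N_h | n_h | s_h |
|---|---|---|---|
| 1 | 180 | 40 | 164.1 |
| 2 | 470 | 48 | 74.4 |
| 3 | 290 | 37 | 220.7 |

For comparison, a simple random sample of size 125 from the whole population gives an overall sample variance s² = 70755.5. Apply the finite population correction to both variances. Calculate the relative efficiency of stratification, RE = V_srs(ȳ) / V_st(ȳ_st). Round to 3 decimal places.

RE ≈ 3.179

V̂(ȳ_st) = Σ W_h² (1 − n_h/N_h) s_h²/n_h, with W_h = N_h/N and N = 940:
  stratum 1: (180/940)²·(1 − 40/180)·164.1²/40 = 19.2
  stratum 2: (470/940)²·(1 − 48/470)·74.4²/48 = 25.8857
  stratum 3: (290/940)²·(1 − 37/290)·220.7²/37 = 109.311
V_st = 154.397
V_srs = (1 − 125/940)·70755.5/125 = 490.772
Relative efficiency = V_srs / V_st = 490.772/154.397 = 3.1786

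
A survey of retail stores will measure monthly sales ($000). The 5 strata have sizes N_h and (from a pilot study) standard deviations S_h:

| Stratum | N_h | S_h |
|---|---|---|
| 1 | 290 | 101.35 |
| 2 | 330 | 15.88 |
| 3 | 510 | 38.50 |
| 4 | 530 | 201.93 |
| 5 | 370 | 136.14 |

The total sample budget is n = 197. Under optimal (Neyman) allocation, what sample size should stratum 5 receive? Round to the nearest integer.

Neyman allocation: n_h = n · N_h S_h / Σ N_i S_i, with n = 197.
  stratum 1: N_h·S_h = 290·101.35 = 29391.50
  stratum 2: N_h·S_h = 330·15.88 = 5240.40
  stratum 3: N_h·S_h = 510·38.50 = 19635.00
  stratum 4: N_h·S_h = 530·201.93 = 107022.90
  stratum 5: N_h·S_h = 370·136.14 = 50371.80
Σ N_h S_h = 211661.60
n for stratum 5 = 197·50371.80/211661.60 = 46.883 → 47

47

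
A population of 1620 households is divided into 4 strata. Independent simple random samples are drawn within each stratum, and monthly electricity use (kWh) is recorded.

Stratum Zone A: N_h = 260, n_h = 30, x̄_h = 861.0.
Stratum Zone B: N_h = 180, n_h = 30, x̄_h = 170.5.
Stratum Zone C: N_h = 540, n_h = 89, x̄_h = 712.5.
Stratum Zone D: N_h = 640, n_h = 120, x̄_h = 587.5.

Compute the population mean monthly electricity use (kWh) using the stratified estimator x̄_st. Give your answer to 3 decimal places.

N = Σ N_h = 1620. Stratum weights W_h = N_h/N.
x̄_st = (260·861.0 + 180·170.5 + 540·712.5 + 640·587.5) / 1620 = 626.72840

x̄_st ≈ 626.728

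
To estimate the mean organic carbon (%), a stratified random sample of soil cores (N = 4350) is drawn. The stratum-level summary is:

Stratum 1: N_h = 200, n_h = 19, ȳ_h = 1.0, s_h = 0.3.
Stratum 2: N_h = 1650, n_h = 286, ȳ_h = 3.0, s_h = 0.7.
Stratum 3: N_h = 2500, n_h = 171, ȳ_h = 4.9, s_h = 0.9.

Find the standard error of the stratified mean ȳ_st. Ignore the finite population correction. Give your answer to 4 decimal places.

V̂(ȳ_st) = Σ W_h² s_h²/n_h, with W_h = N_h/N and N = 4350:
  stratum 1: (200/4350)²·0.3²/19 = 1.00131e-05
  stratum 2: (1650/4350)²·0.7²/286 = 0.000246501
  stratum 3: (2500/4350)²·0.9²/171 = 0.00156455
V̂(ȳ_st) = 0.00182107
SE(ȳ_st) = √0.00182107 = 0.042674

SE(ȳ_st) ≈ 0.0427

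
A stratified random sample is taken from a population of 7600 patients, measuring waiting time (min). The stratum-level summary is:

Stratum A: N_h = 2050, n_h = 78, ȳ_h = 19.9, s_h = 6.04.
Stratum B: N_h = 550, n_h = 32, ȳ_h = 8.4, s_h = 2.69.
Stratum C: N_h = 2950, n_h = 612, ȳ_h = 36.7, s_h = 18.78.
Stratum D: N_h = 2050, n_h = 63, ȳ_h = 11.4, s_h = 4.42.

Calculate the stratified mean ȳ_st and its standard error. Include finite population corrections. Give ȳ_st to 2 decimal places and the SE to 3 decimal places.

ȳ_st ≈ 23.30, SE ≈ 0.353

ȳ_st = Σ W_h ȳ_h = (2050·19.9 + 550·8.4 + 2950·36.7 + 2050·11.4)/7600 = 23.29605
V̂(ȳ_st) = Σ W_h² (1 − n_h/N_h) s_h²/n_h, with W_h = N_h/N and N = 7600:
  stratum A: (2050/7600)²·(1 − 78/2050)·6.04²/78 = 0.032735
  stratum B: (550/7600)²·(1 − 32/550)·2.69²/32 = 0.00111537
  stratum C: (2950/7600)²·(1 − 612/2950)·18.78²/612 = 0.0688144
  stratum D: (2050/7600)²·(1 − 63/2050)·4.42²/63 = 0.021869
V̂(ȳ_st) = 0.124534
SE(ȳ_st) = √0.124534 = 0.352893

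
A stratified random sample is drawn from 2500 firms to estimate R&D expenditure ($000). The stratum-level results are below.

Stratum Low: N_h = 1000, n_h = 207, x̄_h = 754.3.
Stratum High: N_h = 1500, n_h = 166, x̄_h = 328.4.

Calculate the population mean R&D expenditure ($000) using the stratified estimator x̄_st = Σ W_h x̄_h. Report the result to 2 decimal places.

N = Σ N_h = 2500. Stratum weights W_h = N_h/N.
x̄_st = (1000·754.3 + 1500·328.4) / 2500 = 498.7600

x̄_st ≈ 498.76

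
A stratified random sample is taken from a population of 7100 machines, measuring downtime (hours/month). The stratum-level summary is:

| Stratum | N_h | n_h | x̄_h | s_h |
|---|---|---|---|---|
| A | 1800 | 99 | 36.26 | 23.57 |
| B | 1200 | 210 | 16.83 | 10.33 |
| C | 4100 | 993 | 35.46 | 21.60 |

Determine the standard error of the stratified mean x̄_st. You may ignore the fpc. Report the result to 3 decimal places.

SE(x̄_st) ≈ 0.729

V̂(x̄_st) = Σ W_h² s_h²/n_h, with W_h = N_h/N and N = 7100:
  stratum A: (1800/7100)²·23.57²/99 = 0.360672
  stratum B: (1200/7100)²·10.33²/210 = 0.0145153
  stratum C: (4100/7100)²·21.60²/993 = 0.156678
V̂(x̄_st) = 0.531866
SE(x̄_st) = √0.531866 = 0.729291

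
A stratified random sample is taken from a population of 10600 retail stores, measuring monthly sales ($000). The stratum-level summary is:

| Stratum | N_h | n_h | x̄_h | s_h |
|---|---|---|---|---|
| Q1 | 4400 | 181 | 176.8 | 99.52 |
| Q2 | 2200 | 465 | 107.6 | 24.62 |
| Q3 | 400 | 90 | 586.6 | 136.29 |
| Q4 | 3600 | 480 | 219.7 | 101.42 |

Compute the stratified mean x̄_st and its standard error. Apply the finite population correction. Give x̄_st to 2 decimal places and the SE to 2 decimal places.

x̄_st ≈ 192.47, SE ≈ 3.38

x̄_st = Σ W_h x̄_h = (4400·176.8 + 2200·107.6 + 400·586.6 + 3600·219.7)/10600 = 192.47170
V̂(x̄_st) = Σ W_h² (1 − n_h/N_h) s_h²/n_h, with W_h = N_h/N and N = 10600:
  stratum Q1: (4400/10600)²·(1 − 181/4400)·99.52²/181 = 9.0405
  stratum Q2: (2200/10600)²·(1 − 465/2200)·24.62²/465 = 0.0442826
  stratum Q3: (400/10600)²·(1 − 90/400)·136.29²/90 = 0.227769
  stratum Q4: (3600/10600)²·(1 − 480/3600)·101.42²/480 = 2.14216
V̂(x̄_st) = 11.4547
SE(x̄_st) = √11.4547 = 3.38448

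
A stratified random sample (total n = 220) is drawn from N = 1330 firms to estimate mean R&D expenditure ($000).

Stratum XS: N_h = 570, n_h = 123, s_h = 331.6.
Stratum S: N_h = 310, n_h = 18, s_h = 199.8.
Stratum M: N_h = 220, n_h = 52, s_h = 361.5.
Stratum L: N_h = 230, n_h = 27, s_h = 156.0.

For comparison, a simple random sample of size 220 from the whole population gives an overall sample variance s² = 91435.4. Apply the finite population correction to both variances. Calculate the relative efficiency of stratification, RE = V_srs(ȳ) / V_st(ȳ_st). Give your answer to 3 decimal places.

RE ≈ 1.089

V̂(ȳ_st) = Σ W_h² (1 − n_h/N_h) s_h²/n_h, with W_h = N_h/N and N = 1330:
  stratum XS: (570/1330)²·(1 − 123/570)·331.6²/123 = 128.767
  stratum S: (310/1330)²·(1 − 18/310)·199.8²/18 = 113.491
  stratum M: (220/1330)²·(1 − 52/220)·361.5²/52 = 52.51
  stratum L: (230/1330)²·(1 − 27/230)·156.0²/27 = 23.7906
V_st = 318.558
V_srs = (1 − 220/1330)·91435.4/220 = 346.867
Relative efficiency = V_srs / V_st = 346.867/318.558 = 1.0889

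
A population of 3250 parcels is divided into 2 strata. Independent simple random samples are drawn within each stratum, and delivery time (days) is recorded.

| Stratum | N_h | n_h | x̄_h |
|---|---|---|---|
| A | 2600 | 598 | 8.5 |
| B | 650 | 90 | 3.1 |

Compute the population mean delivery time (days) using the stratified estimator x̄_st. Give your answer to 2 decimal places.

x̄_st ≈ 7.42

N = Σ N_h = 3250. Stratum weights W_h = N_h/N.
x̄_st = (2600·8.5 + 650·3.1) / 3250 = 7.4200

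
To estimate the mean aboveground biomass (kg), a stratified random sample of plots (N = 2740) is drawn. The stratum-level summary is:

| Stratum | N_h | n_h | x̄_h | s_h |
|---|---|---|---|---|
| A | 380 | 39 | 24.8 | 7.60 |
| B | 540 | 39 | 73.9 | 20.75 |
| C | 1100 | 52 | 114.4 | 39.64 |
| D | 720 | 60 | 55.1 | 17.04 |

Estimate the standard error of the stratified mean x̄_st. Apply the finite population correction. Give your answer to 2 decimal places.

V̂(x̄_st) = Σ W_h² (1 − n_h/N_h) s_h²/n_h, with W_h = N_h/N and N = 2740:
  stratum A: (380/2740)²·(1 − 39/380)·7.60²/39 = 0.0255623
  stratum B: (540/2740)²·(1 − 39/540)·20.75²/39 = 0.397834
  stratum C: (1100/2740)²·(1 − 52/1100)·39.64²/52 = 4.63999
  stratum D: (720/2740)²·(1 − 60/720)·17.04²/60 = 0.306311
V̂(x̄_st) = 5.3697
SE(x̄_st) = √5.3697 = 2.31726

SE(x̄_st) ≈ 2.32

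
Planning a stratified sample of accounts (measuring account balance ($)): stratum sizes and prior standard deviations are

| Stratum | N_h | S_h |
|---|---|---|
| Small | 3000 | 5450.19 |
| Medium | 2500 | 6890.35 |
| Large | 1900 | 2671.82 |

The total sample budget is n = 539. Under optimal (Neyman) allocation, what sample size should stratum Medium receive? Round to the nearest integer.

Neyman allocation: n_h = n · N_h S_h / Σ N_i S_i, with n = 539.
  stratum Small: N_h·S_h = 3000·5450.19 = 16350570.00
  stratum Medium: N_h·S_h = 2500·6890.35 = 17225875.00
  stratum Large: N_h·S_h = 1900·2671.82 = 5076458.00
Σ N_h S_h = 38652903.00
n for stratum Medium = 539·17225875.00/38652903.00 = 240.208 → 240

240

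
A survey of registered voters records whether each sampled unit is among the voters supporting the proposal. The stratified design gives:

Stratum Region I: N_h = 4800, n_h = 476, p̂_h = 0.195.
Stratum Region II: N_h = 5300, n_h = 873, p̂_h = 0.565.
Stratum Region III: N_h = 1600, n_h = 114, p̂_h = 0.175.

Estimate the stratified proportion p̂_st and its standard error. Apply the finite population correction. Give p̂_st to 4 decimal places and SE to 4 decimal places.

N = 11700; stratum weights W_h = N_h/N.
p̂_st = Σ W_h p̂_h = (4800·0.195 + 5300·0.565 + 1600·0.175)/11700 = 0.35987
V̂(p̂_st) = Σ W_h² (1 − n_h/N_h) p̂_h(1−p̂_h)/(n_h−1):
  stratum Region I: (4800/11700)²·(1 − 476/4800)·0.195·0.805/475 = 5.01063e-05
  stratum Region II: (5300/11700)²·(1 − 873/5300)·0.565·0.435/872 = 4.83098e-05
  stratum Region III: (1600/11700)²·(1 − 114/1600)·0.175·0.825/113 = 2.21912e-05
V̂(p̂_st) = 0.000120607; SE = √V̂ = 0.0109821

p̂_st ≈ 0.3599, SE ≈ 0.0110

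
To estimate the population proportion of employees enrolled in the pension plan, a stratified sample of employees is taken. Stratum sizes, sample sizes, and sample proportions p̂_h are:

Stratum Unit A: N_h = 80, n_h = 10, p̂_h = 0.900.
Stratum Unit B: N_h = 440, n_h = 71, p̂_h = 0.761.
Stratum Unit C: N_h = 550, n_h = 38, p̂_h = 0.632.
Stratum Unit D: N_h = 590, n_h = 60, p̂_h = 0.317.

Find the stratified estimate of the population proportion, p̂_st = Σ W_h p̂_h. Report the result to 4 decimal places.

N = 1660; stratum weights W_h = N_h/N.
p̂_st = Σ W_h p̂_h = (80·0.900 + 440·0.761 + 550·0.632 + 590·0.317)/1660 = 0.56715

p̂_st ≈ 0.5672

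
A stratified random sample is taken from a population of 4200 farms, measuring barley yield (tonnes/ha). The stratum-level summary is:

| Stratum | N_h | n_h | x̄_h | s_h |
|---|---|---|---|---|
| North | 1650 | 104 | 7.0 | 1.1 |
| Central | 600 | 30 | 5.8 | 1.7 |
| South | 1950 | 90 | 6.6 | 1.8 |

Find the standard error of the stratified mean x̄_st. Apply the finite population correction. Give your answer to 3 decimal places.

V̂(x̄_st) = Σ W_h² (1 − n_h/N_h) s_h²/n_h, with W_h = N_h/N and N = 4200:
  stratum North: (1650/4200)²·(1 − 104/1650)·1.1²/104 = 0.00168247
  stratum Central: (600/4200)²·(1 − 30/600)·1.7²/30 = 0.00186769
  stratum South: (1950/4200)²·(1 − 90/1950)·1.8²/90 = 0.00740204
V̂(x̄_st) = 0.0109522
SE(x̄_st) = √0.0109522 = 0.104653

SE(x̄_st) ≈ 0.105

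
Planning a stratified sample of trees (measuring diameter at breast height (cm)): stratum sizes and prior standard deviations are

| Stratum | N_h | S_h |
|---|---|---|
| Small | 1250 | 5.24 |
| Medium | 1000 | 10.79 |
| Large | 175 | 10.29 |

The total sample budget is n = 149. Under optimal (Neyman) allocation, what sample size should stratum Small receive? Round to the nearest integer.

51

Neyman allocation: n_h = n · N_h S_h / Σ N_i S_i, with n = 149.
  stratum Small: N_h·S_h = 1250·5.24 = 6550.00
  stratum Medium: N_h·S_h = 1000·10.79 = 10790.00
  stratum Large: N_h·S_h = 175·10.29 = 1800.75
Σ N_h S_h = 19140.75
n for stratum Small = 149·6550.00/19140.75 = 50.988 → 51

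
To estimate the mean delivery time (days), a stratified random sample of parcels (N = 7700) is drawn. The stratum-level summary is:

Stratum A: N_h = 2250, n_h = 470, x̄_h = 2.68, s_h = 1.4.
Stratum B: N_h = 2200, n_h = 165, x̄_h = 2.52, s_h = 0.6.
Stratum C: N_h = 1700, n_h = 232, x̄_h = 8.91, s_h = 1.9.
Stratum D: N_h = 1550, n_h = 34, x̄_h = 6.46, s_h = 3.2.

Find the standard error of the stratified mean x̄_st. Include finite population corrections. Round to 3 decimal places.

SE(x̄_st) ≈ 0.114

V̂(x̄_st) = Σ W_h² (1 − n_h/N_h) s_h²/n_h, with W_h = N_h/N and N = 7700:
  stratum A: (2250/7700)²·(1 − 470/2250)·1.4²/470 = 0.000281695
  stratum B: (2200/7700)²·(1 − 165/2200)·0.6²/165 = 0.00016475
  stratum C: (1700/7700)²·(1 − 232/1700)·1.9²/232 = 0.000654957
  stratum D: (1550/7700)²·(1 − 34/1550)·3.2²/34 = 0.0119363
V̂(x̄_st) = 0.0130377
SE(x̄_st) = √0.0130377 = 0.114183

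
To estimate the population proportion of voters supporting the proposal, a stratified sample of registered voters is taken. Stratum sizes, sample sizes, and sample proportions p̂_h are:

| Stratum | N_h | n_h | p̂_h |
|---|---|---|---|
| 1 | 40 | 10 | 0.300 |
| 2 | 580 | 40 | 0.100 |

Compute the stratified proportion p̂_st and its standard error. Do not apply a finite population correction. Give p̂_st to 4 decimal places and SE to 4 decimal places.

N = 620; stratum weights W_h = N_h/N.
p̂_st = Σ W_h p̂_h = (40·0.300 + 580·0.100)/620 = 0.11290
V̂(p̂_st) = Σ W_h² p̂_h(1−p̂_h)/(n_h−1):
  stratum 1: (40/620)²·0.300·0.700/9 = 9.71211e-05
  stratum 2: (580/620)²·0.100·0.900/39 = 0.00201953
V̂(p̂_st) = 0.00211665; SE = √V̂ = 0.0460071

p̂_st ≈ 0.1129, SE ≈ 0.0460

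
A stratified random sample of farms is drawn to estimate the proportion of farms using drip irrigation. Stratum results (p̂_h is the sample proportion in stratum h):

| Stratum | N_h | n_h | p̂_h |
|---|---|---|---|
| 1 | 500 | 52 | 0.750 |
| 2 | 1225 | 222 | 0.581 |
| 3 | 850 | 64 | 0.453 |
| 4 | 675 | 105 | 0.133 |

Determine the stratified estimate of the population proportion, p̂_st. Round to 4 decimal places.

N = 3250; stratum weights W_h = N_h/N.
p̂_st = Σ W_h p̂_h = (500·0.750 + 1225·0.581 + 850·0.453 + 675·0.133)/3250 = 0.48048

p̂_st ≈ 0.4805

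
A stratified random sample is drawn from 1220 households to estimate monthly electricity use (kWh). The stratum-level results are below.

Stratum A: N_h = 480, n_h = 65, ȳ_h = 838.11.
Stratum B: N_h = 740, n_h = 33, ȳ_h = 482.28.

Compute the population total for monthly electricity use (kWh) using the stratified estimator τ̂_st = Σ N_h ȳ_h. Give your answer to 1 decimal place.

τ̂_st = Σ N_h ȳ_h = 480·838.11 + 740·482.28 = 759180.0

τ̂_st ≈ 759180.0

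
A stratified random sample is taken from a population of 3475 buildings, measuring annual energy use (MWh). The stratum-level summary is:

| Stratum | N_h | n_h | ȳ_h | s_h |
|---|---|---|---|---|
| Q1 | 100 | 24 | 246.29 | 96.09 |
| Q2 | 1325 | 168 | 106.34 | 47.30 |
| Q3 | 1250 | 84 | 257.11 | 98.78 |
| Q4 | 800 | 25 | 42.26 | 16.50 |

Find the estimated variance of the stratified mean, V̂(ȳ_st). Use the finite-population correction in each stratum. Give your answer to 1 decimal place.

V̂(ȳ_st) = Σ W_h² (1 − n_h/N_h) s_h²/n_h, with W_h = N_h/N and N = 3475:
  stratum Q1: (100/3475)²·(1 − 24/100)·96.09²/24 = 0.24213
  stratum Q2: (1325/3475)²·(1 − 168/1325)·47.30²/168 = 1.69065
  stratum Q3: (1250/3475)²·(1 − 84/1250)·98.78²/84 = 14.0203
  stratum Q4: (800/3475)²·(1 − 25/800)·16.50²/25 = 0.559126
V̂(ȳ_st) = 16.5122

V̂(ȳ_st) ≈ 16.5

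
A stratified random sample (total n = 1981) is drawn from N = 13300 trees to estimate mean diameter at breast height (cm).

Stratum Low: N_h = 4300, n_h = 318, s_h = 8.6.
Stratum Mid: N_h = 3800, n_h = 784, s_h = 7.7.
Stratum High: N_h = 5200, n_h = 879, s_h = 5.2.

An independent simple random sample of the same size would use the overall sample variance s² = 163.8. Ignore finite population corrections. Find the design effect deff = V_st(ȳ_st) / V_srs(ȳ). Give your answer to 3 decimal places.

V̂(ȳ_st) = Σ W_h² s_h²/n_h, with W_h = N_h/N and N = 13300:
  stratum Low: (4300/13300)²·8.6²/318 = 0.024311
  stratum Mid: (3800/13300)²·7.7²/784 = 0.00617347
  stratum High: (5200/13300)²·5.2²/879 = 0.00470242
V_st = 0.0351869
V_srs = s²/n = 163.8/1981 = 0.0826855
deff = V_st / V_srs = 0.0351869/0.0826855 = 0.4256

deff ≈ 0.426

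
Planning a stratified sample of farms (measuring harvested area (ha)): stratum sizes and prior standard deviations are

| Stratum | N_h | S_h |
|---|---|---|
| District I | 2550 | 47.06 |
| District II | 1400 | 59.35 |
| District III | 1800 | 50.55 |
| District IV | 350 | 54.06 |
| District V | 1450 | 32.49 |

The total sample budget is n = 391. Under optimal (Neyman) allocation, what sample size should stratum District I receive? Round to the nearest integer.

Neyman allocation: n_h = n · N_h S_h / Σ N_i S_i, with n = 391.
  stratum District I: N_h·S_h = 2550·47.06 = 120003.00
  stratum District II: N_h·S_h = 1400·59.35 = 83090.00
  stratum District III: N_h·S_h = 1800·50.55 = 90990.00
  stratum District IV: N_h·S_h = 350·54.06 = 18921.00
  stratum District V: N_h·S_h = 1450·32.49 = 47110.50
Σ N_h S_h = 360114.50
n for stratum District I = 391·120003.00/360114.50 = 130.295 → 130

130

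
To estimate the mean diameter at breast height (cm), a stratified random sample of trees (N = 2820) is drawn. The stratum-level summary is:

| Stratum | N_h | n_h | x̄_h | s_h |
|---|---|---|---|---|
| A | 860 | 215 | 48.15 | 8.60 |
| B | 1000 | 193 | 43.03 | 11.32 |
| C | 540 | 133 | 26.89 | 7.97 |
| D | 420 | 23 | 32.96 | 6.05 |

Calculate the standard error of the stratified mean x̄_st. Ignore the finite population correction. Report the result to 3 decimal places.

V̂(x̄_st) = Σ W_h² s_h²/n_h, with W_h = N_h/N and N = 2820:
  stratum A: (860/2820)²·8.60²/215 = 0.0319932
  stratum B: (1000/2820)²·11.32²/193 = 0.0834906
  stratum C: (540/2820)²·7.97²/133 = 0.0175127
  stratum D: (420/2820)²·6.05²/23 = 0.0353007
V̂(x̄_st) = 0.168297
SE(x̄_st) = √0.168297 = 0.41024

SE(x̄_st) ≈ 0.410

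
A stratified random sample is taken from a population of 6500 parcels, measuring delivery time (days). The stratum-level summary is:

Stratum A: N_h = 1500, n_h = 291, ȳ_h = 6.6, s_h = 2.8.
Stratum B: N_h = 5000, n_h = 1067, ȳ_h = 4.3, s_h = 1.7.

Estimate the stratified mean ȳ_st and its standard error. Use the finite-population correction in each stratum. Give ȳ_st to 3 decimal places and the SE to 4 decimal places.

ȳ_st = Σ W_h ȳ_h = (1500·6.6 + 5000·4.3)/6500 = 4.83077
V̂(ȳ_st) = Σ W_h² (1 − n_h/N_h) s_h²/n_h, with W_h = N_h/N and N = 6500:
  stratum A: (1500/6500)²·(1 − 291/1500)·2.8²/291 = 0.00115642
  stratum B: (5000/6500)²·(1 − 1067/5000)·1.7²/1067 = 0.00126067
V̂(ȳ_st) = 0.00241708
SE(ȳ_st) = √0.00241708 = 0.0491638

ȳ_st ≈ 4.831, SE ≈ 0.0492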